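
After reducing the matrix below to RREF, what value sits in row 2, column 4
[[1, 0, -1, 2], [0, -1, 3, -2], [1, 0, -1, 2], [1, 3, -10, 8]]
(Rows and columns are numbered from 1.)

2

r3 ← r3 − r1
  [ 1   0   -1   2 ]
  [ 0  -1    3  -2 ]
  [ 0   0    0   0 ]
  [ 1   3  -10   8 ]
r4 ← r4 − r1
  [ 1   0  -1   2 ]
  [ 0  -1   3  -2 ]
  [ 0   0   0   0 ]
  [ 0   3  -9   6 ]
r2 ← -1·r2
  [ 1  0  -1  2 ]
  [ 0  1  -3  2 ]
  [ 0  0   0  0 ]
  [ 0  3  -9  6 ]
r4 ← r4 − 3·r2
  [ 1  0  -1  2 ]
  [ 0  1  -3  2 ]
  [ 0  0   0  0 ]
  [ 0  0   0  0 ]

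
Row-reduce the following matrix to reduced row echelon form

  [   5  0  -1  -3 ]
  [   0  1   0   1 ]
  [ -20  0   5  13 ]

[[1, 0, 0, -2/5], [0, 1, 0, 1], [0, 0, 1, 1]]

r1 -> 1/5·r1
  [   1  0  -1/5  -3/5 ]
  [   0  1     0     1 ]
  [ -20  0     5    13 ]
r3 -> r3 + 20·r1
  [ 1  0  -1/5  -3/5 ]
  [ 0  1     0     1 ]
  [ 0  0     1     1 ]
r1 -> r1 + 1/5·r3
  [ 1  0  0  -2/5 ]
  [ 0  1  0     1 ]
  [ 0  0  1     1 ]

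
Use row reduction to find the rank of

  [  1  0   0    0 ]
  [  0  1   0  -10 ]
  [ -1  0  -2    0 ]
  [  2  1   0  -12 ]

rank = 4

R3 := R3 + R1
  [ 1  0   0    0 ]
  [ 0  1   0  -10 ]
  [ 0  0  -2    0 ]
  [ 2  1   0  -12 ]
R4 := R4 − 2·R1
  [ 1  0   0    0 ]
  [ 0  1   0  -10 ]
  [ 0  0  -2    0 ]
  [ 0  1   0  -12 ]
R4 := R4 − R2
  [ 1  0   0    0 ]
  [ 0  1   0  -10 ]
  [ 0  0  -2    0 ]
  [ 0  0   0   -2 ]
R3 := -1/2·R3
  [ 1  0  0    0 ]
  [ 0  1  0  -10 ]
  [ 0  0  1    0 ]
  [ 0  0  0   -2 ]
R4 := -1/2·R4
  [ 1  0  0    0 ]
  [ 0  1  0  -10 ]
  [ 0  0  1    0 ]
  [ 0  0  0    1 ]
R2 := R2 + 10·R4
  [ 1  0  0  0 ]
  [ 0  1  0  0 ]
  [ 0  0  1  0 ]
  [ 0  0  0  1 ]
The reduced form has 4 nonzero rows.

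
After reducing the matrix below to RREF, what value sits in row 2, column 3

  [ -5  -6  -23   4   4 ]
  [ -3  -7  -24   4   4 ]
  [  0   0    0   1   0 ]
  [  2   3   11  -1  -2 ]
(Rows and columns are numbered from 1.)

r1 ← -1/5·r1
  [  1  6/5  23/5  -4/5  -4/5 ]
  [ -3   -7   -24     4     4 ]
  [  0    0     0     1     0 ]
  [  2    3    11    -1    -2 ]
r2 ← r2 + 3·r1
  [ 1    6/5   23/5  -4/5  -4/5 ]
  [ 0  -17/5  -51/5   8/5   8/5 ]
  [ 0      0      0     1     0 ]
  [ 2      3     11    -1    -2 ]
r4 ← r4 − 2·r1
  [ 1    6/5   23/5  -4/5  -4/5 ]
  [ 0  -17/5  -51/5   8/5   8/5 ]
  [ 0      0      0     1     0 ]
  [ 0    3/5    9/5   3/5  -2/5 ]
r2 ← -5/17·r2
  [ 1  6/5  23/5   -4/5   -4/5 ]
  [ 0    1     3  -8/17  -8/17 ]
  [ 0    0     0      1      0 ]
  [ 0  3/5   9/5    3/5   -2/5 ]
r4 ← r4 − 3/5·r2
  [ 1  6/5  23/5   -4/5   -4/5 ]
  [ 0    1     3  -8/17  -8/17 ]
  [ 0    0     0      1      0 ]
  [ 0    0     0  15/17  -2/17 ]
r4 ← r4 − 15/17·r3
  [ 1  6/5  23/5   -4/5   -4/5 ]
  [ 0    1     3  -8/17  -8/17 ]
  [ 0    0     0      1      0 ]
  [ 0    0     0      0  -2/17 ]
r4 ← -17/2·r4
  [ 1  6/5  23/5   -4/5   -4/5 ]
  [ 0    1     3  -8/17  -8/17 ]
  [ 0    0     0      1      0 ]
  [ 0    0     0      0      1 ]
r2 ← r2 + 8/17·r4
  [ 1  6/5  23/5   -4/5  -4/5 ]
  [ 0    1     3  -8/17     0 ]
  [ 0    0     0      1     0 ]
  [ 0    0     0      0     1 ]
r1 ← r1 + 4/5·r4
  [ 1  6/5  23/5   -4/5  0 ]
  [ 0    1     3  -8/17  0 ]
  [ 0    0     0      1  0 ]
  [ 0    0     0      0  1 ]
r2 ← r2 + 8/17·r3
  [ 1  6/5  23/5  -4/5  0 ]
  [ 0    1     3     0  0 ]
  [ 0    0     0     1  0 ]
  [ 0    0     0     0  1 ]
r1 ← r1 + 4/5·r3
  [ 1  6/5  23/5  0  0 ]
  [ 0    1     3  0  0 ]
  [ 0    0     0  1  0 ]
  [ 0    0     0  0  1 ]
r1 ← r1 − 6/5·r2
  [ 1  0  1  0  0 ]
  [ 0  1  3  0  0 ]
  [ 0  0  0  1  0 ]
  [ 0  0  0  0  1 ]

3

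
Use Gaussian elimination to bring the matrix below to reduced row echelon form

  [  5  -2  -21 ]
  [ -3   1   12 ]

R1 := 1/5·R1
  [  1  -2/5  -21/5 ]
  [ -3     1     12 ]
R2 := R2 + 3·R1
  [ 1  -2/5  -21/5 ]
  [ 0  -1/5   -3/5 ]
R2 := -5·R2
  [ 1  -2/5  -21/5 ]
  [ 0     1      3 ]
R1 := R1 + 2/5·R2
  [ 1  0  -3 ]
  [ 0  1   3 ]

[[1, 0, -3], [0, 1, 3]]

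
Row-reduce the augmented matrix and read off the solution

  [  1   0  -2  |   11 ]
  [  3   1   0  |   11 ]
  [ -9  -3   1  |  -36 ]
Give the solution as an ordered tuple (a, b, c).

Subtract 3 times ρ1 from ρ2.
  [  1   0  -2  |   11 ]
  [  0   1   6  |  -22 ]
  [ -9  -3   1  |  -36 ]
Add 9 times ρ1 to ρ3.
  [ 1   0   -2  |   11 ]
  [ 0   1    6  |  -22 ]
  [ 0  -3  -17  |   63 ]
Add 3 times ρ2 to ρ3.
  [ 1  0  -2  |   11 ]
  [ 0  1   6  |  -22 ]
  [ 0  0   1  |   -3 ]
Subtract 6 times ρ3 from ρ2.
  [ 1  0  -2  |  11 ]
  [ 0  1   0  |  -4 ]
  [ 0  0   1  |  -3 ]
Add 2 times ρ3 to ρ1.
  [ 1  0  0  |   5 ]
  [ 0  1  0  |  -4 ]
  [ 0  0  1  |  -3 ]
Reading off the last column: a = 5, b = -4, c = -3.

(5, -4, -3)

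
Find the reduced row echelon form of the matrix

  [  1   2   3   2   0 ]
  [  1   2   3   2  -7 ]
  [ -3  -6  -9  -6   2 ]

Subtract r1 from r2.
  [  1   2   3   2   0 ]
  [  0   0   0   0  -7 ]
  [ -3  -6  -9  -6   2 ]
Add 3 times r1 to r3.
  [ 1  2  3  2   0 ]
  [ 0  0  0  0  -7 ]
  [ 0  0  0  0   2 ]
Multiply r2 by -1/7.
  [ 1  2  3  2  0 ]
  [ 0  0  0  0  1 ]
  [ 0  0  0  0  2 ]
Subtract 2 times r2 from r3.
  [ 1  2  3  2  0 ]
  [ 0  0  0  0  1 ]
  [ 0  0  0  0  0 ]

[[1, 2, 3, 2, 0], [0, 0, 0, 0, 1], [0, 0, 0, 0, 0]]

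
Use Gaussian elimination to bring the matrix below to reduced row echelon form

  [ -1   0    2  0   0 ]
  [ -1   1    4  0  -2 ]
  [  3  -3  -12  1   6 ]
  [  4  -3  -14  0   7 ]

Multiply R1 by -1.
  [  1   0   -2  0   0 ]
  [ -1   1    4  0  -2 ]
  [  3  -3  -12  1   6 ]
  [  4  -3  -14  0   7 ]
Add R1 to R2.
  [ 1   0   -2  0   0 ]
  [ 0   1    2  0  -2 ]
  [ 3  -3  -12  1   6 ]
  [ 4  -3  -14  0   7 ]
Subtract 3 times R1 from R3.
  [ 1   0   -2  0   0 ]
  [ 0   1    2  0  -2 ]
  [ 0  -3   -6  1   6 ]
  [ 4  -3  -14  0   7 ]
Subtract 4 times R1 from R4.
  [ 1   0  -2  0   0 ]
  [ 0   1   2  0  -2 ]
  [ 0  -3  -6  1   6 ]
  [ 0  -3  -6  0   7 ]
Add 3 times R2 to R3.
  [ 1   0  -2  0   0 ]
  [ 0   1   2  0  -2 ]
  [ 0   0   0  1   0 ]
  [ 0  -3  -6  0   7 ]
Add 3 times R2 to R4.
  [ 1  0  -2  0   0 ]
  [ 0  1   2  0  -2 ]
  [ 0  0   0  1   0 ]
  [ 0  0   0  0   1 ]
Add 2 times R4 to R2.
  [ 1  0  -2  0  0 ]
  [ 0  1   2  0  0 ]
  [ 0  0   0  1  0 ]
  [ 0  0   0  0  1 ]

[[1, 0, -2, 0, 0], [0, 1, 2, 0, 0], [0, 0, 0, 1, 0], [0, 0, 0, 0, 1]]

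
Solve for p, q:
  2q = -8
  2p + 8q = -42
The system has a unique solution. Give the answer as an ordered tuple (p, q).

Form the augmented matrix and row-reduce:
  [ 0  2  |   -8 ]
  [ 2  8  |  -42 ]
r1 <-> r2
  [ 2  8  |  -42 ]
  [ 0  2  |   -8 ]
r1 -> 1/2·r1
  [ 1  4  |  -21 ]
  [ 0  2  |   -8 ]
r2 -> 1/2·r2
  [ 1  4  |  -21 ]
  [ 0  1  |   -4 ]
r1 -> r1 − 4·r2
  [ 1  0  |  -5 ]
  [ 0  1  |  -4 ]
Reading off the last column: p = -5, q = -4.

(-5, -4)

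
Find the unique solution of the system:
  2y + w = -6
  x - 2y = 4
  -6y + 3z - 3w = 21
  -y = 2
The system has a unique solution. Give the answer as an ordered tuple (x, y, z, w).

Form the augmented matrix and row-reduce:
  [ 0   2  0   1  |  -6 ]
  [ 1  -2  0   0  |   4 ]
  [ 0  -6  3  -3  |  21 ]
  [ 0  -1  0   0  |   2 ]
Swap R1 and R2.
Multiply R2 by 1/2.
Add 6 times R2 to R3.
Add R2 to R4.
Multiply R3 by 1/3.
Multiply R4 by 2.
Subtract 1/2 times R4 from R2.
Add 2 times R2 to R1.
Reading off the last column: x = 0, y = -2, z = 1, w = -2.

(0, -2, 1, -2)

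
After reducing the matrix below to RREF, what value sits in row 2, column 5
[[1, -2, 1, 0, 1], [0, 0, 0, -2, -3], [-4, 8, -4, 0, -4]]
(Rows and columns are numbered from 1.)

R3 ← R3 + 4·R1
  [ 1  -2  1   0   1 ]
  [ 0   0  0  -2  -3 ]
  [ 0   0  0   0   0 ]
R2 ← -1/2·R2
  [ 1  -2  1  0    1 ]
  [ 0   0  0  1  3/2 ]
  [ 0   0  0  0    0 ]

3/2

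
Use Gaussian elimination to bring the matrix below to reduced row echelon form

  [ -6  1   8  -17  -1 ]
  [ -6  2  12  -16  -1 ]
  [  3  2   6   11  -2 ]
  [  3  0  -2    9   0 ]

R1 ← -1/6·R1
  [  1  -1/6  -4/3  17/6  1/6 ]
  [ -6     2    12   -16   -1 ]
  [  3     2     6    11   -2 ]
  [  3     0    -2     9    0 ]
R2 ← R2 + 6·R1
  [ 1  -1/6  -4/3  17/6  1/6 ]
  [ 0     1     4     1    0 ]
  [ 3     2     6    11   -2 ]
  [ 3     0    -2     9    0 ]
R3 ← R3 − 3·R1
  [ 1  -1/6  -4/3  17/6   1/6 ]
  [ 0     1     4     1     0 ]
  [ 0   5/2    10   5/2  -5/2 ]
  [ 3     0    -2     9     0 ]
R4 ← R4 − 3·R1
  [ 1  -1/6  -4/3  17/6   1/6 ]
  [ 0     1     4     1     0 ]
  [ 0   5/2    10   5/2  -5/2 ]
  [ 0   1/2     2   1/2  -1/2 ]
R3 ← R3 − 5/2·R2
  [ 1  -1/6  -4/3  17/6   1/6 ]
  [ 0     1     4     1     0 ]
  [ 0     0     0     0  -5/2 ]
  [ 0   1/2     2   1/2  -1/2 ]
R4 ← R4 − 1/2·R2
  [ 1  -1/6  -4/3  17/6   1/6 ]
  [ 0     1     4     1     0 ]
  [ 0     0     0     0  -5/2 ]
  [ 0     0     0     0  -1/2 ]
R3 ← -2/5·R3
  [ 1  -1/6  -4/3  17/6   1/6 ]
  [ 0     1     4     1     0 ]
  [ 0     0     0     0     1 ]
  [ 0     0     0     0  -1/2 ]
R4 ← R4 + 1/2·R3
  [ 1  -1/6  -4/3  17/6  1/6 ]
  [ 0     1     4     1    0 ]
  [ 0     0     0     0    1 ]
  [ 0     0     0     0    0 ]
R1 ← R1 − 1/6·R3
  [ 1  -1/6  -4/3  17/6  0 ]
  [ 0     1     4     1  0 ]
  [ 0     0     0     0  1 ]
  [ 0     0     0     0  0 ]
R1 ← R1 + 1/6·R2
  [ 1  0  -2/3  3  0 ]
  [ 0  1     4  1  0 ]
  [ 0  0     0  0  1 ]
  [ 0  0     0  0  0 ]

[[1, 0, -2/3, 3, 0], [0, 1, 4, 1, 0], [0, 0, 0, 0, 1], [0, 0, 0, 0, 0]]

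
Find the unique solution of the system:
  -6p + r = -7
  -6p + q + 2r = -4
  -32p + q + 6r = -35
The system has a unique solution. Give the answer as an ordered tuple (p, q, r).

Form the augmented matrix and row-reduce:
  [  -6  0  1  |   -7 ]
  [  -6  1  2  |   -4 ]
  [ -32  1  6  |  -35 ]
ρ1 ← -1/6·ρ1
ρ2 ← ρ2 + 6·ρ1
ρ3 ← ρ3 + 32·ρ1
ρ3 ← ρ3 − ρ2
ρ3 ← -3·ρ3
ρ2 ← ρ2 − ρ3
ρ1 ← ρ1 + 1/6·ρ3
Reading off the last column: p = 3/2, q = 1, r = 2.

(3/2, 1, 2)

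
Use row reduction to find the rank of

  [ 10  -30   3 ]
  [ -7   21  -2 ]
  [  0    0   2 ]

ρ1 ← 1/10·ρ1
  [  1  -3  3/10 ]
  [ -7  21    -2 ]
  [  0   0     2 ]
ρ2 ← ρ2 + 7·ρ1
  [ 1  -3  3/10 ]
  [ 0   0  1/10 ]
  [ 0   0     2 ]
ρ2 ← 10·ρ2
  [ 1  -3  3/10 ]
  [ 0   0     1 ]
  [ 0   0     2 ]
ρ3 ← ρ3 − 2·ρ2
  [ 1  -3  3/10 ]
  [ 0   0     1 ]
  [ 0   0     0 ]
ρ1 ← ρ1 − 3/10·ρ2
  [ 1  -3  0 ]
  [ 0   0  1 ]
  [ 0   0  0 ]
The reduced form has 2 nonzero rows.

rank = 2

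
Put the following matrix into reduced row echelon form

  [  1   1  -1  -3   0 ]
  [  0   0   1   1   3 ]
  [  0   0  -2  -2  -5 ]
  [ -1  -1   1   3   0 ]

ρ4 := ρ4 + ρ1
  [ 1  1  -1  -3   0 ]
  [ 0  0   1   1   3 ]
  [ 0  0  -2  -2  -5 ]
  [ 0  0   0   0   0 ]
ρ3 := ρ3 + 2·ρ2
  [ 1  1  -1  -3  0 ]
  [ 0  0   1   1  3 ]
  [ 0  0   0   0  1 ]
  [ 0  0   0   0  0 ]
ρ2 := ρ2 − 3·ρ3
  [ 1  1  -1  -3  0 ]
  [ 0  0   1   1  0 ]
  [ 0  0   0   0  1 ]
  [ 0  0   0   0  0 ]
ρ1 := ρ1 + ρ2
  [ 1  1  0  -2  0 ]
  [ 0  0  1   1  0 ]
  [ 0  0  0   0  1 ]
  [ 0  0  0   0  0 ]

[[1, 1, 0, -2, 0], [0, 0, 1, 1, 0], [0, 0, 0, 0, 1], [0, 0, 0, 0, 0]]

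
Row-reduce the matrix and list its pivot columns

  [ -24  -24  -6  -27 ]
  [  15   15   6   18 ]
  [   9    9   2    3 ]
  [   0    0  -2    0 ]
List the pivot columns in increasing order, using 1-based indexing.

1, 3, 4

Multiply R1 by -1/24.
  [  1   1  1/4  9/8 ]
  [ 15  15    6   18 ]
  [  9   9    2    3 ]
  [  0   0   -2    0 ]
Subtract 15 times R1 from R2.
  [ 1  1  1/4  9/8 ]
  [ 0  0  9/4  9/8 ]
  [ 9  9    2    3 ]
  [ 0  0   -2    0 ]
Subtract 9 times R1 from R3.
  [ 1  1   1/4    9/8 ]
  [ 0  0   9/4    9/8 ]
  [ 0  0  -1/4  -57/8 ]
  [ 0  0    -2      0 ]
Multiply R2 by 4/9.
  [ 1  1   1/4    9/8 ]
  [ 0  0     1    1/2 ]
  [ 0  0  -1/4  -57/8 ]
  [ 0  0    -2      0 ]
Add 1/4 times R2 to R3.
  [ 1  1  1/4  9/8 ]
  [ 0  0    1  1/2 ]
  [ 0  0    0   -7 ]
  [ 0  0   -2    0 ]
Add 2 times R2 to R4.
  [ 1  1  1/4  9/8 ]
  [ 0  0    1  1/2 ]
  [ 0  0    0   -7 ]
  [ 0  0    0    1 ]
Multiply R3 by -1/7.
  [ 1  1  1/4  9/8 ]
  [ 0  0    1  1/2 ]
  [ 0  0    0    1 ]
  [ 0  0    0    1 ]
Subtract R3 from R4.
  [ 1  1  1/4  9/8 ]
  [ 0  0    1  1/2 ]
  [ 0  0    0    1 ]
  [ 0  0    0    0 ]
Subtract 1/2 times R3 from R2.
  [ 1  1  1/4  9/8 ]
  [ 0  0    1    0 ]
  [ 0  0    0    1 ]
  [ 0  0    0    0 ]
Subtract 9/8 times R3 from R1.
  [ 1  1  1/4  0 ]
  [ 0  0    1  0 ]
  [ 0  0    0  1 ]
  [ 0  0    0  0 ]
Subtract 1/4 times R2 from R1.
  [ 1  1  0  0 ]
  [ 0  0  1  0 ]
  [ 0  0  0  1 ]
  [ 0  0  0  0 ]
Pivot columns are the columns containing a leading 1.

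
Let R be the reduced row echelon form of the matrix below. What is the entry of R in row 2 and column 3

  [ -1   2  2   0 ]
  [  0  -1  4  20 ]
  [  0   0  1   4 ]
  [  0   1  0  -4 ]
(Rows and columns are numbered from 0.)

4

R1 -> -1·R1
  [ 1  -2  -2   0 ]
  [ 0  -1   4  20 ]
  [ 0   0   1   4 ]
  [ 0   1   0  -4 ]
R2 -> -1·R2
  [ 1  -2  -2    0 ]
  [ 0   1  -4  -20 ]
  [ 0   0   1    4 ]
  [ 0   1   0   -4 ]
R4 -> R4 − R2
  [ 1  -2  -2    0 ]
  [ 0   1  -4  -20 ]
  [ 0   0   1    4 ]
  [ 0   0   4   16 ]
R4 -> R4 − 4·R3
  [ 1  -2  -2    0 ]
  [ 0   1  -4  -20 ]
  [ 0   0   1    4 ]
  [ 0   0   0    0 ]
R2 -> R2 + 4·R3
  [ 1  -2  -2   0 ]
  [ 0   1   0  -4 ]
  [ 0   0   1   4 ]
  [ 0   0   0   0 ]
R1 -> R1 + 2·R3
  [ 1  -2  0   8 ]
  [ 0   1  0  -4 ]
  [ 0   0  1   4 ]
  [ 0   0  0   0 ]
R1 -> R1 + 2·R2
  [ 1  0  0   0 ]
  [ 0  1  0  -4 ]
  [ 0  0  1   4 ]
  [ 0  0  0   0 ]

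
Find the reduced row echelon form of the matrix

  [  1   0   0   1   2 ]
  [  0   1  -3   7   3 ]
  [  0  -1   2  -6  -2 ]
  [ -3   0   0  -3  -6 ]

ρ4 ← ρ4 + 3·ρ1
  [ 1   0   0   1   2 ]
  [ 0   1  -3   7   3 ]
  [ 0  -1   2  -6  -2 ]
  [ 0   0   0   0   0 ]
ρ3 ← ρ3 + ρ2
  [ 1  0   0  1  2 ]
  [ 0  1  -3  7  3 ]
  [ 0  0  -1  1  1 ]
  [ 0  0   0  0  0 ]
ρ3 ← -1·ρ3
  [ 1  0   0   1   2 ]
  [ 0  1  -3   7   3 ]
  [ 0  0   1  -1  -1 ]
  [ 0  0   0   0   0 ]
ρ2 ← ρ2 + 3·ρ3
  [ 1  0  0   1   2 ]
  [ 0  1  0   4   0 ]
  [ 0  0  1  -1  -1 ]
  [ 0  0  0   0   0 ]

[[1, 0, 0, 1, 2], [0, 1, 0, 4, 0], [0, 0, 1, -1, -1], [0, 0, 0, 0, 0]]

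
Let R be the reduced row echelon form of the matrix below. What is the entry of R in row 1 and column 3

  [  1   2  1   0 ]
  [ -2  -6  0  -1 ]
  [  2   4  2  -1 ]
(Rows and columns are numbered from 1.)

R2 → R2 + 2·R1
  [ 1   2  1   0 ]
  [ 0  -2  2  -1 ]
  [ 2   4  2  -1 ]
R3 → R3 − 2·R1
  [ 1   2  1   0 ]
  [ 0  -2  2  -1 ]
  [ 0   0  0  -1 ]
R2 → -1/2·R2
  [ 1  2   1    0 ]
  [ 0  1  -1  1/2 ]
  [ 0  0   0   -1 ]
R3 → -1·R3
  [ 1  2   1    0 ]
  [ 0  1  -1  1/2 ]
  [ 0  0   0    1 ]
R2 → R2 − 1/2·R3
  [ 1  2   1  0 ]
  [ 0  1  -1  0 ]
  [ 0  0   0  1 ]
R1 → R1 − 2·R2
  [ 1  0   3  0 ]
  [ 0  1  -1  0 ]
  [ 0  0   0  1 ]

3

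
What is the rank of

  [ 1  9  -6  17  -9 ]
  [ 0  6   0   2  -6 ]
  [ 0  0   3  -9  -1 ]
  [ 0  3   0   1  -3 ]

rank = 3

ρ2 := 1/6·ρ2
ρ4 := ρ4 − 3·ρ2
ρ3 := 1/3·ρ3
ρ1 := ρ1 + 6·ρ3
ρ1 := ρ1 − 9·ρ2
The reduced form has 3 nonzero rows.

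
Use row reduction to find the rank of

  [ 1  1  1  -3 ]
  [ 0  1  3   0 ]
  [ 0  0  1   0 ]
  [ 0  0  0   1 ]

R1 := R1 + 3·R4
  [ 1  1  1  0 ]
  [ 0  1  3  0 ]
  [ 0  0  1  0 ]
  [ 0  0  0  1 ]
R2 := R2 − 3·R3
  [ 1  1  1  0 ]
  [ 0  1  0  0 ]
  [ 0  0  1  0 ]
  [ 0  0  0  1 ]
R1 := R1 − R3
  [ 1  1  0  0 ]
  [ 0  1  0  0 ]
  [ 0  0  1  0 ]
  [ 0  0  0  1 ]
R1 := R1 − R2
  [ 1  0  0  0 ]
  [ 0  1  0  0 ]
  [ 0  0  1  0 ]
  [ 0  0  0  1 ]
The reduced form has 4 nonzero rows.

rank = 4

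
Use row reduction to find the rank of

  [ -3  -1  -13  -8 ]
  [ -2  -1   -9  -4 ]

r1 -> -1/3·r1
  [  1  1/3  13/3  8/3 ]
  [ -2   -1    -9   -4 ]
r2 -> r2 + 2·r1
  [ 1   1/3  13/3  8/3 ]
  [ 0  -1/3  -1/3  4/3 ]
r2 -> -3·r2
  [ 1  1/3  13/3  8/3 ]
  [ 0    1     1   -4 ]
r1 -> r1 − 1/3·r2
  [ 1  0  4   4 ]
  [ 0  1  1  -4 ]
The reduced form has 2 nonzero rows.

rank = 2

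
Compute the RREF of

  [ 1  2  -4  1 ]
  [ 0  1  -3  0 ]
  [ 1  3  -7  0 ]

r3 ← r3 − r1
  [ 1  2  -4   1 ]
  [ 0  1  -3   0 ]
  [ 0  1  -3  -1 ]
r3 ← r3 − r2
  [ 1  2  -4   1 ]
  [ 0  1  -3   0 ]
  [ 0  0   0  -1 ]
r3 ← -1·r3
  [ 1  2  -4  1 ]
  [ 0  1  -3  0 ]
  [ 0  0   0  1 ]
r1 ← r1 − r3
  [ 1  2  -4  0 ]
  [ 0  1  -3  0 ]
  [ 0  0   0  1 ]
r1 ← r1 − 2·r2
  [ 1  0   2  0 ]
  [ 0  1  -3  0 ]
  [ 0  0   0  1 ]

[[1, 0, 2, 0], [0, 1, -3, 0], [0, 0, 0, 1]]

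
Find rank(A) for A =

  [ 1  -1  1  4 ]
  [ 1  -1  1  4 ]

ρ2 -> ρ2 − ρ1
  [ 1  -1  1  4 ]
  [ 0   0  0  0 ]
The reduced form has 1 nonzero row.

rank = 1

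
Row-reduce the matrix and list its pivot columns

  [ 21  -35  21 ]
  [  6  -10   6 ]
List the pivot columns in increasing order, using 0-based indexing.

0

Multiply ρ1 by 1/21.
  [ 1  -5/3  1 ]
  [ 6   -10  6 ]
Subtract 6 times ρ1 from ρ2.
  [ 1  -5/3  1 ]
  [ 0     0  0 ]
Pivot columns are the columns containing a leading 1.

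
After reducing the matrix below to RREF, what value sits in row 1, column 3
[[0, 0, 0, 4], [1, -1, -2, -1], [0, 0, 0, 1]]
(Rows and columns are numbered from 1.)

r1 <=> r2
  [ 1  -1  -2  -1 ]
  [ 0   0   0   4 ]
  [ 0   0   0   1 ]
r2 → 1/4·r2
  [ 1  -1  -2  -1 ]
  [ 0   0   0   1 ]
  [ 0   0   0   1 ]
r3 → r3 − r2
  [ 1  -1  -2  -1 ]
  [ 0   0   0   1 ]
  [ 0   0   0   0 ]
r1 → r1 + r2
  [ 1  -1  -2  0 ]
  [ 0   0   0  1 ]
  [ 0   0   0  0 ]

-2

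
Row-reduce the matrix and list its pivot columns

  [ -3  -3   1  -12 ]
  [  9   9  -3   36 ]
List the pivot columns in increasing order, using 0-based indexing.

r1 → -1/3·r1
  [ 1  1  -1/3   4 ]
  [ 9  9    -3  36 ]
r2 → r2 − 9·r1
  [ 1  1  -1/3  4 ]
  [ 0  0     0  0 ]
Pivot columns are the columns containing a leading 1.

0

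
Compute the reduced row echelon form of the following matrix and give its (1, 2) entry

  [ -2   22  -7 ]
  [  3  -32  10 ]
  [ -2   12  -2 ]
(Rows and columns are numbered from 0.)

R1 := -1/2·R1
  [  1  -11  7/2 ]
  [  3  -32   10 ]
  [ -2   12   -2 ]
R2 := R2 − 3·R1
  [  1  -11   7/2 ]
  [  0    1  -1/2 ]
  [ -2   12    -2 ]
R3 := R3 + 2·R1
  [ 1  -11   7/2 ]
  [ 0    1  -1/2 ]
  [ 0  -10     5 ]
R3 := R3 + 10·R2
  [ 1  -11   7/2 ]
  [ 0    1  -1/2 ]
  [ 0    0     0 ]
R1 := R1 + 11·R2
  [ 1  0    -2 ]
  [ 0  1  -1/2 ]
  [ 0  0     0 ]

-1/2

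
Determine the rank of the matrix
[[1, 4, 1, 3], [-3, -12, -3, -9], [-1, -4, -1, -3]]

r2 → r2 + 3·r1
  [  1   4   1   3 ]
  [  0   0   0   0 ]
  [ -1  -4  -1  -3 ]
r3 → r3 + r1
  [ 1  4  1  3 ]
  [ 0  0  0  0 ]
  [ 0  0  0  0 ]
The reduced form has 1 nonzero row.

rank = 1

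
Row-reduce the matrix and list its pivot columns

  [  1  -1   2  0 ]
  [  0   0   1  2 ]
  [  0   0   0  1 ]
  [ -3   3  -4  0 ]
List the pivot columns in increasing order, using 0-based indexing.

0, 2, 3

R4 ← R4 + 3·R1
  [ 1  -1  2  0 ]
  [ 0   0  1  2 ]
  [ 0   0  0  1 ]
  [ 0   0  2  0 ]
R4 ← R4 − 2·R2
  [ 1  -1  2   0 ]
  [ 0   0  1   2 ]
  [ 0   0  0   1 ]
  [ 0   0  0  -4 ]
R4 ← R4 + 4·R3
  [ 1  -1  2  0 ]
  [ 0   0  1  2 ]
  [ 0   0  0  1 ]
  [ 0   0  0  0 ]
R2 ← R2 − 2·R3
  [ 1  -1  2  0 ]
  [ 0   0  1  0 ]
  [ 0   0  0  1 ]
  [ 0   0  0  0 ]
R1 ← R1 − 2·R2
  [ 1  -1  0  0 ]
  [ 0   0  1  0 ]
  [ 0   0  0  1 ]
  [ 0   0  0  0 ]
Pivot columns are the columns containing a leading 1.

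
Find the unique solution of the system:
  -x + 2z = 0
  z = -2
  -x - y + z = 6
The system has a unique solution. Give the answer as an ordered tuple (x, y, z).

(-4, -4, -2)

Form the augmented matrix and row-reduce:
  [ -1   0  2  |   0 ]
  [  0   0  1  |  -2 ]
  [ -1  -1  1  |   6 ]
R1 ← -1·R1
  [  1   0  -2  |   0 ]
  [  0   0   1  |  -2 ]
  [ -1  -1   1  |   6 ]
R3 ← R3 + R1
  [ 1   0  -2  |   0 ]
  [ 0   0   1  |  -2 ]
  [ 0  -1  -1  |   6 ]
R2 <=> R3
  [ 1   0  -2  |   0 ]
  [ 0  -1  -1  |   6 ]
  [ 0   0   1  |  -2 ]
R2 ← -1·R2
  [ 1  0  -2  |   0 ]
  [ 0  1   1  |  -6 ]
  [ 0  0   1  |  -2 ]
R2 ← R2 − R3
  [ 1  0  -2  |   0 ]
  [ 0  1   0  |  -4 ]
  [ 0  0   1  |  -2 ]
R1 ← R1 + 2·R3
  [ 1  0  0  |  -4 ]
  [ 0  1  0  |  -4 ]
  [ 0  0  1  |  -2 ]
Reading off the last column: x = -4, y = -4, z = -2.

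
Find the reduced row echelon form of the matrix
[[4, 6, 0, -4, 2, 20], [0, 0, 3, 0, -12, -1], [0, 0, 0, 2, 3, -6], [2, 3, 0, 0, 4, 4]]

Multiply R1 by 1/4.
  [ 1  3/2  0  -1  1/2   5 ]
  [ 0    0  3   0  -12  -1 ]
  [ 0    0  0   2    3  -6 ]
  [ 2    3  0   0    4   4 ]
Subtract 2 times R1 from R4.
  [ 1  3/2  0  -1  1/2   5 ]
  [ 0    0  3   0  -12  -1 ]
  [ 0    0  0   2    3  -6 ]
  [ 0    0  0   2    3  -6 ]
Multiply R2 by 1/3.
  [ 1  3/2  0  -1  1/2     5 ]
  [ 0    0  1   0   -4  -1/3 ]
  [ 0    0  0   2    3    -6 ]
  [ 0    0  0   2    3    -6 ]
Multiply R3 by 1/2.
  [ 1  3/2  0  -1  1/2     5 ]
  [ 0    0  1   0   -4  -1/3 ]
  [ 0    0  0   1  3/2    -3 ]
  [ 0    0  0   2    3    -6 ]
Subtract 2 times R3 from R4.
  [ 1  3/2  0  -1  1/2     5 ]
  [ 0    0  1   0   -4  -1/3 ]
  [ 0    0  0   1  3/2    -3 ]
  [ 0    0  0   0    0     0 ]
Add R3 to R1.
  [ 1  3/2  0  0    2     2 ]
  [ 0    0  1  0   -4  -1/3 ]
  [ 0    0  0  1  3/2    -3 ]
  [ 0    0  0  0    0     0 ]

[[1, 3/2, 0, 0, 2, 2], [0, 0, 1, 0, -4, -1/3], [0, 0, 0, 1, 3/2, -3], [0, 0, 0, 0, 0, 0]]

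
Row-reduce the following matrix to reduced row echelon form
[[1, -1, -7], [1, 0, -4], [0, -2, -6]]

[[1, 0, -4], [0, 1, 3], [0, 0, 0]]

Subtract R1 from R2.
Add 2 times R2 to R3.
Add R2 to R1.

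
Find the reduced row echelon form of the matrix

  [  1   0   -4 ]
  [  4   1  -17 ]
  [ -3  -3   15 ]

[[1, 0, -4], [0, 1, -1], [0, 0, 0]]

R2 ← R2 − 4·R1
  [  1   0  -4 ]
  [  0   1  -1 ]
  [ -3  -3  15 ]
R3 ← R3 + 3·R1
  [ 1   0  -4 ]
  [ 0   1  -1 ]
  [ 0  -3   3 ]
R3 ← R3 + 3·R2
  [ 1  0  -4 ]
  [ 0  1  -1 ]
  [ 0  0   0 ]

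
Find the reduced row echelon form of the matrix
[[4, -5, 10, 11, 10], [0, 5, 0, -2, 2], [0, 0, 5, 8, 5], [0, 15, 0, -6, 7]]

R1 := 1/4·R1
  [ 1  -5/4  5/2  11/4  5/2 ]
  [ 0     5    0    -2    2 ]
  [ 0     0    5     8    5 ]
  [ 0    15    0    -6    7 ]
R2 := 1/5·R2
  [ 1  -5/4  5/2  11/4  5/2 ]
  [ 0     1    0  -2/5  2/5 ]
  [ 0     0    5     8    5 ]
  [ 0    15    0    -6    7 ]
R4 := R4 − 15·R2
  [ 1  -5/4  5/2  11/4  5/2 ]
  [ 0     1    0  -2/5  2/5 ]
  [ 0     0    5     8    5 ]
  [ 0     0    0     0    1 ]
R3 := 1/5·R3
  [ 1  -5/4  5/2  11/4  5/2 ]
  [ 0     1    0  -2/5  2/5 ]
  [ 0     0    1   8/5    1 ]
  [ 0     0    0     0    1 ]
R3 := R3 − R4
  [ 1  -5/4  5/2  11/4  5/2 ]
  [ 0     1    0  -2/5  2/5 ]
  [ 0     0    1   8/5    0 ]
  [ 0     0    0     0    1 ]
R2 := R2 − 2/5·R4
  [ 1  -5/4  5/2  11/4  5/2 ]
  [ 0     1    0  -2/5    0 ]
  [ 0     0    1   8/5    0 ]
  [ 0     0    0     0    1 ]
R1 := R1 − 5/2·R4
  [ 1  -5/4  5/2  11/4  0 ]
  [ 0     1    0  -2/5  0 ]
  [ 0     0    1   8/5  0 ]
  [ 0     0    0     0  1 ]
R1 := R1 − 5/2·R3
  [ 1  -5/4  0  -5/4  0 ]
  [ 0     1  0  -2/5  0 ]
  [ 0     0  1   8/5  0 ]
  [ 0     0  0     0  1 ]
R1 := R1 + 5/4·R2
  [ 1  0  0  -7/4  0 ]
  [ 0  1  0  -2/5  0 ]
  [ 0  0  1   8/5  0 ]
  [ 0  0  0     0  1 ]

[[1, 0, 0, -7/4, 0], [0, 1, 0, -2/5, 0], [0, 0, 1, 8/5, 0], [0, 0, 0, 0, 1]]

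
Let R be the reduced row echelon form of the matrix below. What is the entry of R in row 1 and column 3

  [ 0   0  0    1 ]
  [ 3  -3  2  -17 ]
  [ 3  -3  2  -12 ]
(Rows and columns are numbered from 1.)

2/3

Swap R1 and R2.
  [ 3  -3  2  -17 ]
  [ 0   0  0    1 ]
  [ 3  -3  2  -12 ]
Multiply R1 by 1/3.
  [ 1  -1  2/3  -17/3 ]
  [ 0   0    0      1 ]
  [ 3  -3    2    -12 ]
Subtract 3 times R1 from R3.
  [ 1  -1  2/3  -17/3 ]
  [ 0   0    0      1 ]
  [ 0   0    0      5 ]
Subtract 5 times R2 from R3.
  [ 1  -1  2/3  -17/3 ]
  [ 0   0    0      1 ]
  [ 0   0    0      0 ]
Add 17/3 times R2 to R1.
  [ 1  -1  2/3  0 ]
  [ 0   0    0  1 ]
  [ 0   0    0  0 ]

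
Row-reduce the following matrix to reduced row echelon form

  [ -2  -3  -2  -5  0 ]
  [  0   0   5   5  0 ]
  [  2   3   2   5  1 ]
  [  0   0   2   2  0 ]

[[1, 3/2, 0, 3/2, 0], [0, 0, 1, 1, 0], [0, 0, 0, 0, 1], [0, 0, 0, 0, 0]]

Multiply r1 by -1/2.
  [ 1  3/2  1  5/2  0 ]
  [ 0    0  5    5  0 ]
  [ 2    3  2    5  1 ]
  [ 0    0  2    2  0 ]
Subtract 2 times r1 from r3.
  [ 1  3/2  1  5/2  0 ]
  [ 0    0  5    5  0 ]
  [ 0    0  0    0  1 ]
  [ 0    0  2    2  0 ]
Multiply r2 by 1/5.
  [ 1  3/2  1  5/2  0 ]
  [ 0    0  1    1  0 ]
  [ 0    0  0    0  1 ]
  [ 0    0  2    2  0 ]
Subtract 2 times r2 from r4.
  [ 1  3/2  1  5/2  0 ]
  [ 0    0  1    1  0 ]
  [ 0    0  0    0  1 ]
  [ 0    0  0    0  0 ]
Subtract r2 from r1.
  [ 1  3/2  0  3/2  0 ]
  [ 0    0  1    1  0 ]
  [ 0    0  0    0  1 ]
  [ 0    0  0    0  0 ]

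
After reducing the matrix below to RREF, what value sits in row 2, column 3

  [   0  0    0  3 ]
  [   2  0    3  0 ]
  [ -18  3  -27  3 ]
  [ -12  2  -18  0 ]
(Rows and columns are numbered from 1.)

0

ρ1 <=> ρ2
  [   2  0    3  0 ]
  [   0  0    0  3 ]
  [ -18  3  -27  3 ]
  [ -12  2  -18  0 ]
ρ1 := 1/2·ρ1
  [   1  0  3/2  0 ]
  [   0  0    0  3 ]
  [ -18  3  -27  3 ]
  [ -12  2  -18  0 ]
ρ3 := ρ3 + 18·ρ1
  [   1  0  3/2  0 ]
  [   0  0    0  3 ]
  [   0  3    0  3 ]
  [ -12  2  -18  0 ]
ρ4 := ρ4 + 12·ρ1
  [ 1  0  3/2  0 ]
  [ 0  0    0  3 ]
  [ 0  3    0  3 ]
  [ 0  2    0  0 ]
ρ2 <=> ρ3
  [ 1  0  3/2  0 ]
  [ 0  3    0  3 ]
  [ 0  0    0  3 ]
  [ 0  2    0  0 ]
ρ2 := 1/3·ρ2
  [ 1  0  3/2  0 ]
  [ 0  1    0  1 ]
  [ 0  0    0  3 ]
  [ 0  2    0  0 ]
ρ4 := ρ4 − 2·ρ2
  [ 1  0  3/2   0 ]
  [ 0  1    0   1 ]
  [ 0  0    0   3 ]
  [ 0  0    0  -2 ]
ρ3 := 1/3·ρ3
  [ 1  0  3/2   0 ]
  [ 0  1    0   1 ]
  [ 0  0    0   1 ]
  [ 0  0    0  -2 ]
ρ4 := ρ4 + 2·ρ3
  [ 1  0  3/2  0 ]
  [ 0  1    0  1 ]
  [ 0  0    0  1 ]
  [ 0  0    0  0 ]
ρ2 := ρ2 − ρ3
  [ 1  0  3/2  0 ]
  [ 0  1    0  0 ]
  [ 0  0    0  1 ]
  [ 0  0    0  0 ]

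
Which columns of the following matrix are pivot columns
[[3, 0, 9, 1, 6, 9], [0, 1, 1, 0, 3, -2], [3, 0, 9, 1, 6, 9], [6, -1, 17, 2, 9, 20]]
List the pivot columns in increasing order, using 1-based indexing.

Multiply R1 by 1/3.
  [ 1   0   3  1/3  2   3 ]
  [ 0   1   1    0  3  -2 ]
  [ 3   0   9    1  6   9 ]
  [ 6  -1  17    2  9  20 ]
Subtract 3 times R1 from R3.
  [ 1   0   3  1/3  2   3 ]
  [ 0   1   1    0  3  -2 ]
  [ 0   0   0    0  0   0 ]
  [ 6  -1  17    2  9  20 ]
Subtract 6 times R1 from R4.
  [ 1   0   3  1/3   2   3 ]
  [ 0   1   1    0   3  -2 ]
  [ 0   0   0    0   0   0 ]
  [ 0  -1  -1    0  -3   2 ]
Add R2 to R4.
  [ 1  0  3  1/3  2   3 ]
  [ 0  1  1    0  3  -2 ]
  [ 0  0  0    0  0   0 ]
  [ 0  0  0    0  0   0 ]
Pivot columns are the columns containing a leading 1.

1, 2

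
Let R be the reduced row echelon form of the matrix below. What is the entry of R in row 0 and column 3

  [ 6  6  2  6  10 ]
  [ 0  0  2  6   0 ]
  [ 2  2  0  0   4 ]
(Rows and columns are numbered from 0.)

0

r1 := 1/6·r1
r3 := r3 − 2·r1
r2 := 1/2·r2
r3 := r3 + 2/3·r2
r3 := 3/2·r3
r1 := r1 − 5/3·r3
r1 := r1 − 1/3·r2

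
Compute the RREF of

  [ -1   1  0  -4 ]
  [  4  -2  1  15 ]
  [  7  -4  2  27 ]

R1 -> -1·R1
  [ 1  -1  0   4 ]
  [ 4  -2  1  15 ]
  [ 7  -4  2  27 ]
R2 -> R2 − 4·R1
  [ 1  -1  0   4 ]
  [ 0   2  1  -1 ]
  [ 7  -4  2  27 ]
R3 -> R3 − 7·R1
  [ 1  -1  0   4 ]
  [ 0   2  1  -1 ]
  [ 0   3  2  -1 ]
R2 -> 1/2·R2
  [ 1  -1    0     4 ]
  [ 0   1  1/2  -1/2 ]
  [ 0   3    2    -1 ]
R3 -> R3 − 3·R2
  [ 1  -1    0     4 ]
  [ 0   1  1/2  -1/2 ]
  [ 0   0  1/2   1/2 ]
R3 -> 2·R3
  [ 1  -1    0     4 ]
  [ 0   1  1/2  -1/2 ]
  [ 0   0    1     1 ]
R2 -> R2 − 1/2·R3
  [ 1  -1  0   4 ]
  [ 0   1  0  -1 ]
  [ 0   0  1   1 ]
R1 -> R1 + R2
  [ 1  0  0   3 ]
  [ 0  1  0  -1 ]
  [ 0  0  1   1 ]

[[1, 0, 0, 3], [0, 1, 0, -1], [0, 0, 1, 1]]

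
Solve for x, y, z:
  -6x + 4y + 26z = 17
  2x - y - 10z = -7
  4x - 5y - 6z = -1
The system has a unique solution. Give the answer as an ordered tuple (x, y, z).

(-2, -2, 1/2)

Form the augmented matrix and row-reduce:
  [ -6   4   26  |  17 ]
  [  2  -1  -10  |  -7 ]
  [  4  -5   -6  |  -1 ]
R1 -> -1/6·R1
  [ 1  -2/3  -13/3  |  -17/6 ]
  [ 2    -1    -10  |     -7 ]
  [ 4    -5     -6  |     -1 ]
R2 -> R2 − 2·R1
  [ 1  -2/3  -13/3  |  -17/6 ]
  [ 0   1/3   -4/3  |   -4/3 ]
  [ 4    -5     -6  |     -1 ]
R3 -> R3 − 4·R1
  [ 1  -2/3  -13/3  |  -17/6 ]
  [ 0   1/3   -4/3  |   -4/3 ]
  [ 0  -7/3   34/3  |   31/3 ]
R2 -> 3·R2
  [ 1  -2/3  -13/3  |  -17/6 ]
  [ 0     1     -4  |     -4 ]
  [ 0  -7/3   34/3  |   31/3 ]
R3 -> R3 + 7/3·R2
  [ 1  -2/3  -13/3  |  -17/6 ]
  [ 0     1     -4  |     -4 ]
  [ 0     0      2  |      1 ]
R3 -> 1/2·R3
  [ 1  -2/3  -13/3  |  -17/6 ]
  [ 0     1     -4  |     -4 ]
  [ 0     0      1  |    1/2 ]
R2 -> R2 + 4·R3
  [ 1  -2/3  -13/3  |  -17/6 ]
  [ 0     1      0  |     -2 ]
  [ 0     0      1  |    1/2 ]
R1 -> R1 + 13/3·R3
  [ 1  -2/3  0  |  -2/3 ]
  [ 0     1  0  |    -2 ]
  [ 0     0  1  |   1/2 ]
R1 -> R1 + 2/3·R2
  [ 1  0  0  |   -2 ]
  [ 0  1  0  |   -2 ]
  [ 0  0  1  |  1/2 ]
Reading off the last column: x = -2, y = -2, z = 1/2.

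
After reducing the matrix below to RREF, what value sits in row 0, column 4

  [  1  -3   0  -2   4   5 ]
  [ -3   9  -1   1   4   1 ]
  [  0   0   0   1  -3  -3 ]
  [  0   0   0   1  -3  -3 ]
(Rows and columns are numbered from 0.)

ρ2 ← ρ2 + 3·ρ1
  [ 1  -3   0  -2   4   5 ]
  [ 0   0  -1  -5  16  16 ]
  [ 0   0   0   1  -3  -3 ]
  [ 0   0   0   1  -3  -3 ]
ρ2 ← -1·ρ2
  [ 1  -3  0  -2    4    5 ]
  [ 0   0  1   5  -16  -16 ]
  [ 0   0  0   1   -3   -3 ]
  [ 0   0  0   1   -3   -3 ]
ρ4 ← ρ4 − ρ3
  [ 1  -3  0  -2    4    5 ]
  [ 0   0  1   5  -16  -16 ]
  [ 0   0  0   1   -3   -3 ]
  [ 0   0  0   0    0    0 ]
ρ2 ← ρ2 − 5·ρ3
  [ 1  -3  0  -2   4   5 ]
  [ 0   0  1   0  -1  -1 ]
  [ 0   0  0   1  -3  -3 ]
  [ 0   0  0   0   0   0 ]
ρ1 ← ρ1 + 2·ρ3
  [ 1  -3  0  0  -2  -1 ]
  [ 0   0  1  0  -1  -1 ]
  [ 0   0  0  1  -3  -3 ]
  [ 0   0  0  0   0   0 ]

-2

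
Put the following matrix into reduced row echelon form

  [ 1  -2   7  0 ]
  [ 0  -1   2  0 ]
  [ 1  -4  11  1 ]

[[1, 0, 3, 0], [0, 1, -2, 0], [0, 0, 0, 1]]

R3 := R3 − R1
  [ 1  -2  7  0 ]
  [ 0  -1  2  0 ]
  [ 0  -2  4  1 ]
R2 := -1·R2
  [ 1  -2   7  0 ]
  [ 0   1  -2  0 ]
  [ 0  -2   4  1 ]
R3 := R3 + 2·R2
  [ 1  -2   7  0 ]
  [ 0   1  -2  0 ]
  [ 0   0   0  1 ]
R1 := R1 + 2·R2
  [ 1  0   3  0 ]
  [ 0  1  -2  0 ]
  [ 0  0   0  1 ]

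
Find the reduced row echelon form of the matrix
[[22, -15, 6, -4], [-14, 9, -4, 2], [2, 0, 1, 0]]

Multiply R1 by 1/22.
  [   1  -15/22  3/11  -2/11 ]
  [ -14       9    -4      2 ]
  [   2       0     1      0 ]
Add 14 times R1 to R2.
  [ 1  -15/22   3/11  -2/11 ]
  [ 0   -6/11  -2/11  -6/11 ]
  [ 2       0      1      0 ]
Subtract 2 times R1 from R3.
  [ 1  -15/22   3/11  -2/11 ]
  [ 0   -6/11  -2/11  -6/11 ]
  [ 0   15/11   5/11   4/11 ]
Multiply R2 by -11/6.
  [ 1  -15/22  3/11  -2/11 ]
  [ 0       1   1/3      1 ]
  [ 0   15/11  5/11   4/11 ]
Subtract 15/11 times R2 from R3.
  [ 1  -15/22  3/11  -2/11 ]
  [ 0       1   1/3      1 ]
  [ 0       0     0     -1 ]
Multiply R3 by -1.
  [ 1  -15/22  3/11  -2/11 ]
  [ 0       1   1/3      1 ]
  [ 0       0     0      1 ]
Subtract R3 from R2.
  [ 1  -15/22  3/11  -2/11 ]
  [ 0       1   1/3      0 ]
  [ 0       0     0      1 ]
Add 2/11 times R3 to R1.
  [ 1  -15/22  3/11  0 ]
  [ 0       1   1/3  0 ]
  [ 0       0     0  1 ]
Add 15/22 times R2 to R1.
  [ 1  0  1/2  0 ]
  [ 0  1  1/3  0 ]
  [ 0  0    0  1 ]

[[1, 0, 1/2, 0], [0, 1, 1/3, 0], [0, 0, 0, 1]]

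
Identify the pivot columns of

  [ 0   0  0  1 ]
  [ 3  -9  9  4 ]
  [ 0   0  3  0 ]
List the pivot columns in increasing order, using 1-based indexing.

1, 3, 4

R1 <=> R2
  [ 3  -9  9  4 ]
  [ 0   0  0  1 ]
  [ 0   0  3  0 ]
R1 → 1/3·R1
  [ 1  -3  3  4/3 ]
  [ 0   0  0    1 ]
  [ 0   0  3    0 ]
R2 <=> R3
  [ 1  -3  3  4/3 ]
  [ 0   0  3    0 ]
  [ 0   0  0    1 ]
R2 → 1/3·R2
  [ 1  -3  3  4/3 ]
  [ 0   0  1    0 ]
  [ 0   0  0    1 ]
R1 → R1 − 4/3·R3
  [ 1  -3  3  0 ]
  [ 0   0  1  0 ]
  [ 0   0  0  1 ]
R1 → R1 − 3·R2
  [ 1  -3  0  0 ]
  [ 0   0  1  0 ]
  [ 0   0  0  1 ]
Pivot columns are the columns containing a leading 1.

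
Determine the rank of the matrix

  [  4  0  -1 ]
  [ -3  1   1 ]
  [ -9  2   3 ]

R1 := 1/4·R1
  [  1  0  -1/4 ]
  [ -3  1     1 ]
  [ -9  2     3 ]
R2 := R2 + 3·R1
  [  1  0  -1/4 ]
  [  0  1   1/4 ]
  [ -9  2     3 ]
R3 := R3 + 9·R1
  [ 1  0  -1/4 ]
  [ 0  1   1/4 ]
  [ 0  2   3/4 ]
R3 := R3 − 2·R2
  [ 1  0  -1/4 ]
  [ 0  1   1/4 ]
  [ 0  0   1/4 ]
R3 := 4·R3
  [ 1  0  -1/4 ]
  [ 0  1   1/4 ]
  [ 0  0     1 ]
R2 := R2 − 1/4·R3
  [ 1  0  -1/4 ]
  [ 0  1     0 ]
  [ 0  0     1 ]
R1 := R1 + 1/4·R3
  [ 1  0  0 ]
  [ 0  1  0 ]
  [ 0  0  1 ]
The reduced form has 3 nonzero rows.

rank = 3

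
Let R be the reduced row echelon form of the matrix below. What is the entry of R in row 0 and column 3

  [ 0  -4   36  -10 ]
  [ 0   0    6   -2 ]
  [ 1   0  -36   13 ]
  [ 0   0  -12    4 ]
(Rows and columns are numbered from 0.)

Swap R1 and R3.
  [ 1   0  -36   13 ]
  [ 0   0    6   -2 ]
  [ 0  -4   36  -10 ]
  [ 0   0  -12    4 ]
Swap R2 and R3.
  [ 1   0  -36   13 ]
  [ 0  -4   36  -10 ]
  [ 0   0    6   -2 ]
  [ 0   0  -12    4 ]
Multiply R2 by -1/4.
  [ 1  0  -36   13 ]
  [ 0  1   -9  5/2 ]
  [ 0  0    6   -2 ]
  [ 0  0  -12    4 ]
Multiply R3 by 1/6.
  [ 1  0  -36    13 ]
  [ 0  1   -9   5/2 ]
  [ 0  0    1  -1/3 ]
  [ 0  0  -12     4 ]
Add 12 times R3 to R4.
  [ 1  0  -36    13 ]
  [ 0  1   -9   5/2 ]
  [ 0  0    1  -1/3 ]
  [ 0  0    0     0 ]
Add 9 times R3 to R2.
  [ 1  0  -36    13 ]
  [ 0  1    0  -1/2 ]
  [ 0  0    1  -1/3 ]
  [ 0  0    0     0 ]
Add 36 times R3 to R1.
  [ 1  0  0     1 ]
  [ 0  1  0  -1/2 ]
  [ 0  0  1  -1/3 ]
  [ 0  0  0     0 ]

1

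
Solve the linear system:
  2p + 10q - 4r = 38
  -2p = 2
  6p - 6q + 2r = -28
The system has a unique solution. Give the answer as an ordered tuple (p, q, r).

Form the augmented matrix and row-reduce:
  [  2  10  -4  |   38 ]
  [ -2   0   0  |    2 ]
  [  6  -6   2  |  -28 ]
R1 → 1/2·R1
  [  1   5  -2  |   19 ]
  [ -2   0   0  |    2 ]
  [  6  -6   2  |  -28 ]
R2 → R2 + 2·R1
  [ 1   5  -2  |   19 ]
  [ 0  10  -4  |   40 ]
  [ 6  -6   2  |  -28 ]
R3 → R3 − 6·R1
  [ 1    5  -2  |    19 ]
  [ 0   10  -4  |    40 ]
  [ 0  -36  14  |  -142 ]
R2 → 1/10·R2
  [ 1    5    -2  |    19 ]
  [ 0    1  -2/5  |     4 ]
  [ 0  -36    14  |  -142 ]
R3 → R3 + 36·R2
  [ 1  5    -2  |  19 ]
  [ 0  1  -2/5  |   4 ]
  [ 0  0  -2/5  |   2 ]
R3 → -5/2·R3
  [ 1  5    -2  |  19 ]
  [ 0  1  -2/5  |   4 ]
  [ 0  0     1  |  -5 ]
R2 → R2 + 2/5·R3
  [ 1  5  -2  |  19 ]
  [ 0  1   0  |   2 ]
  [ 0  0   1  |  -5 ]
R1 → R1 + 2·R3
  [ 1  5  0  |   9 ]
  [ 0  1  0  |   2 ]
  [ 0  0  1  |  -5 ]
R1 → R1 − 5·R2
  [ 1  0  0  |  -1 ]
  [ 0  1  0  |   2 ]
  [ 0  0  1  |  -5 ]
Reading off the last column: p = -1, q = 2, r = -5.

(-1, 2, -5)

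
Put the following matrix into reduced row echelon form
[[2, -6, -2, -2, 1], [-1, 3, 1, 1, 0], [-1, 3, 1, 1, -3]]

ρ1 ← 1/2·ρ1
ρ2 ← ρ2 + ρ1
ρ3 ← ρ3 + ρ1
ρ2 ← 2·ρ2
ρ3 ← ρ3 + 5/2·ρ2
ρ1 ← ρ1 − 1/2·ρ2

[[1, -3, -1, -1, 0], [0, 0, 0, 0, 1], [0, 0, 0, 0, 0]]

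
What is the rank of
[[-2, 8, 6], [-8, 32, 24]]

Multiply ρ1 by -1/2.
Add 8 times ρ1 to ρ2.
The reduced form has 1 nonzero row.

rank = 1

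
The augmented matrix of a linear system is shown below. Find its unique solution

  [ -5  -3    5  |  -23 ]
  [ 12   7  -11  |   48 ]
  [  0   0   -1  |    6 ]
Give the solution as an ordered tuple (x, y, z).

(-5, 6, -6)

r1 ← -1/5·r1
  [  1  3/5   -1  |  23/5 ]
  [ 12    7  -11  |    48 ]
  [  0    0   -1  |     6 ]
r2 ← r2 − 12·r1
  [ 1   3/5  -1  |   23/5 ]
  [ 0  -1/5   1  |  -36/5 ]
  [ 0     0  -1  |      6 ]
r2 ← -5·r2
  [ 1  3/5  -1  |  23/5 ]
  [ 0    1  -5  |    36 ]
  [ 0    0  -1  |     6 ]
r3 ← -1·r3
  [ 1  3/5  -1  |  23/5 ]
  [ 0    1  -5  |    36 ]
  [ 0    0   1  |    -6 ]
r2 ← r2 + 5·r3
  [ 1  3/5  -1  |  23/5 ]
  [ 0    1   0  |     6 ]
  [ 0    0   1  |    -6 ]
r1 ← r1 + r3
  [ 1  3/5  0  |  -7/5 ]
  [ 0    1  0  |     6 ]
  [ 0    0  1  |    -6 ]
r1 ← r1 − 3/5·r2
  [ 1  0  0  |  -5 ]
  [ 0  1  0  |   6 ]
  [ 0  0  1  |  -6 ]
Reading off the last column: x = -5, y = 6, z = -6.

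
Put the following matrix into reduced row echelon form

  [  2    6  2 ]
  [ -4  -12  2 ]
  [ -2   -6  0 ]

[[1, 3, 0], [0, 0, 1], [0, 0, 0]]

Multiply R1 by 1/2.
  [  1    3  1 ]
  [ -4  -12  2 ]
  [ -2   -6  0 ]
Add 4 times R1 to R2.
  [  1   3  1 ]
  [  0   0  6 ]
  [ -2  -6  0 ]
Add 2 times R1 to R3.
  [ 1  3  1 ]
  [ 0  0  6 ]
  [ 0  0  2 ]
Multiply R2 by 1/6.
  [ 1  3  1 ]
  [ 0  0  1 ]
  [ 0  0  2 ]
Subtract 2 times R2 from R3.
  [ 1  3  1 ]
  [ 0  0  1 ]
  [ 0  0  0 ]
Subtract R2 from R1.
  [ 1  3  0 ]
  [ 0  0  1 ]
  [ 0  0  0 ]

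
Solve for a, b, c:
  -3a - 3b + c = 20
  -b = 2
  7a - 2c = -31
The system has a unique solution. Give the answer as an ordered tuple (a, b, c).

(-3, -2, 5)

Form the augmented matrix and row-reduce:
  [ -3  -3   1  |   20 ]
  [  0  -1   0  |    2 ]
  [  7   0  -2  |  -31 ]
ρ1 := -1/3·ρ1
ρ3 := ρ3 − 7·ρ1
ρ2 := -1·ρ2
ρ3 := ρ3 + 7·ρ2
ρ3 := 3·ρ3
ρ1 := ρ1 + 1/3·ρ3
ρ1 := ρ1 − ρ2
Reading off the last column: a = -3, b = -2, c = 5.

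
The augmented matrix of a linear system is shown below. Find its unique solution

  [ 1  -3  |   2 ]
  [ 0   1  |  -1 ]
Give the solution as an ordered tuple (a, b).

(-1, -1)

R1 → R1 + 3·R2
Reading off the last column: a = -1, b = -1.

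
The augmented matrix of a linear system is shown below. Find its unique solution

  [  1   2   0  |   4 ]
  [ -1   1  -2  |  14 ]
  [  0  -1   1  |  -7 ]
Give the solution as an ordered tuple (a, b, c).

Add R1 to R2.
  [ 1   2   0  |   4 ]
  [ 0   3  -2  |  18 ]
  [ 0  -1   1  |  -7 ]
Multiply R2 by 1/3.
  [ 1   2     0  |   4 ]
  [ 0   1  -2/3  |   6 ]
  [ 0  -1     1  |  -7 ]
Add R2 to R3.
  [ 1  2     0  |   4 ]
  [ 0  1  -2/3  |   6 ]
  [ 0  0   1/3  |  -1 ]
Multiply R3 by 3.
  [ 1  2     0  |   4 ]
  [ 0  1  -2/3  |   6 ]
  [ 0  0     1  |  -3 ]
Add 2/3 times R3 to R2.
  [ 1  2  0  |   4 ]
  [ 0  1  0  |   4 ]
  [ 0  0  1  |  -3 ]
Subtract 2 times R2 from R1.
  [ 1  0  0  |  -4 ]
  [ 0  1  0  |   4 ]
  [ 0  0  1  |  -3 ]
Reading off the last column: a = -4, b = 4, c = -3.

(-4, 4, -3)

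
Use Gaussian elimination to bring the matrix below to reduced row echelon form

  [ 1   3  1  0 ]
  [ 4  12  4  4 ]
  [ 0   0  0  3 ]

R2 := R2 − 4·R1
  [ 1  3  1  0 ]
  [ 0  0  0  4 ]
  [ 0  0  0  3 ]
R2 := 1/4·R2
  [ 1  3  1  0 ]
  [ 0  0  0  1 ]
  [ 0  0  0  3 ]
R3 := R3 − 3·R2
  [ 1  3  1  0 ]
  [ 0  0  0  1 ]
  [ 0  0  0  0 ]

[[1, 3, 1, 0], [0, 0, 0, 1], [0, 0, 0, 0]]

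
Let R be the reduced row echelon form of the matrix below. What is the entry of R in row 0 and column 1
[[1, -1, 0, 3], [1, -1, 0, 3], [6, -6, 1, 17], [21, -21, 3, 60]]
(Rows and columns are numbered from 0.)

-1

Subtract r1 from r2.
Subtract 6 times r1 from r3.
Subtract 21 times r1 from r4.
Swap r2 and r3.
Subtract 3 times r2 from r4.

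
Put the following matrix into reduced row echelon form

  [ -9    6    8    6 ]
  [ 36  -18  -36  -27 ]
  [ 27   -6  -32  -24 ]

ρ1 -> -1/9·ρ1
  [  1  -2/3  -8/9  -2/3 ]
  [ 36   -18   -36   -27 ]
  [ 27    -6   -32   -24 ]
ρ2 -> ρ2 − 36·ρ1
  [  1  -2/3  -8/9  -2/3 ]
  [  0     6    -4    -3 ]
  [ 27    -6   -32   -24 ]
ρ3 -> ρ3 − 27·ρ1
  [ 1  -2/3  -8/9  -2/3 ]
  [ 0     6    -4    -3 ]
  [ 0    12    -8    -6 ]
ρ2 -> 1/6·ρ2
  [ 1  -2/3  -8/9  -2/3 ]
  [ 0     1  -2/3  -1/2 ]
  [ 0    12    -8    -6 ]
ρ3 -> ρ3 − 12·ρ2
  [ 1  -2/3  -8/9  -2/3 ]
  [ 0     1  -2/3  -1/2 ]
  [ 0     0     0     0 ]
ρ1 -> ρ1 + 2/3·ρ2
  [ 1  0  -4/3    -1 ]
  [ 0  1  -2/3  -1/2 ]
  [ 0  0     0     0 ]

[[1, 0, -4/3, -1], [0, 1, -2/3, -1/2], [0, 0, 0, 0]]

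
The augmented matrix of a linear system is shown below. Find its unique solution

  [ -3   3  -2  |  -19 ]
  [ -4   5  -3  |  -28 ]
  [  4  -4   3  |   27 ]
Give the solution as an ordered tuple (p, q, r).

(2, -1, 5)

Multiply ρ1 by -1/3.
  [  1  -1  2/3  |  19/3 ]
  [ -4   5   -3  |   -28 ]
  [  4  -4    3  |    27 ]
Add 4 times ρ1 to ρ2.
  [ 1  -1   2/3  |  19/3 ]
  [ 0   1  -1/3  |  -8/3 ]
  [ 4  -4     3  |    27 ]
Subtract 4 times ρ1 from ρ3.
  [ 1  -1   2/3  |  19/3 ]
  [ 0   1  -1/3  |  -8/3 ]
  [ 0   0   1/3  |   5/3 ]
Multiply ρ3 by 3.
  [ 1  -1   2/3  |  19/3 ]
  [ 0   1  -1/3  |  -8/3 ]
  [ 0   0     1  |     5 ]
Add 1/3 times ρ3 to ρ2.
  [ 1  -1  2/3  |  19/3 ]
  [ 0   1    0  |    -1 ]
  [ 0   0    1  |     5 ]
Subtract 2/3 times ρ3 from ρ1.
  [ 1  -1  0  |   3 ]
  [ 0   1  0  |  -1 ]
  [ 0   0  1  |   5 ]
Add ρ2 to ρ1.
  [ 1  0  0  |   2 ]
  [ 0  1  0  |  -1 ]
  [ 0  0  1  |   5 ]
Reading off the last column: p = 2, q = -1, r = 5.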